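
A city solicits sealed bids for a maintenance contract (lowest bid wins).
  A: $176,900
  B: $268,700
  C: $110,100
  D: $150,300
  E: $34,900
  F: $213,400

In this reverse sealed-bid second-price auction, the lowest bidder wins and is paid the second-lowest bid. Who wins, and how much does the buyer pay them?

E is paid $110,100

Reverse sealed-bid second-price auction: the lowest bidder wins and is paid the second-lowest bid.
Sorting bids: 34,900 (E) < 110,100 (C) < 150,300 (D) < 176,900 (A) < 213,400 (F) < 268,700 (B)
E wins with the lowest bid; price is set by the runner-up at $110,100.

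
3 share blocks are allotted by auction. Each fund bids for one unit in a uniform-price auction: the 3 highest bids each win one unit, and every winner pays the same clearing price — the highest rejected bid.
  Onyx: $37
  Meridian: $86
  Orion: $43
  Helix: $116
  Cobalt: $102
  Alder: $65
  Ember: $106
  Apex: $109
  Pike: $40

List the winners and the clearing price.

Ordering the bids: 116 (Helix), 109 (Apex), 106 (Ember), 102 (Cobalt), 86 (Meridian), …
Top 3: Helix, Apex, Ember.
Highest unsuccessful bid: $102 → clearing price.

Helix, Apex, Ember; each pays $102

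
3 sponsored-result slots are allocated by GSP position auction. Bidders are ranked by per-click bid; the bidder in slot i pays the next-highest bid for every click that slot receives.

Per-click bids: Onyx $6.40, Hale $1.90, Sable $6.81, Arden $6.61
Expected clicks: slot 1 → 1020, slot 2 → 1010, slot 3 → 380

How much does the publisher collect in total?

Ranked by bid: $6.81 (Sable) > $6.61 (Arden) > $6.40 (Onyx) > $1.90 (Hale)
Slot 1: Sable pays $6.61 × 1020 = $6742.20
Slot 2: Arden pays $6.40 × 1010 = $6464.00
Slot 3: Onyx pays $1.90 × 380 = $722.00
Total = $13928.20

Total revenue: $13928.20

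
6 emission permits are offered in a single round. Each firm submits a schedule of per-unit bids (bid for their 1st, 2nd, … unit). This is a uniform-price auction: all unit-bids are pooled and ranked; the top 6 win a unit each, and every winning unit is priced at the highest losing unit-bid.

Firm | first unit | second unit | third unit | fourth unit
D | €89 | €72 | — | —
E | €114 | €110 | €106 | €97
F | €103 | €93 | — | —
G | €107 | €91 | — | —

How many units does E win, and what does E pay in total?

All unit-bids, highest first — top 6: 114 (E-1), 110 (E-2), 107 (G-1), 106 (E-3), 103 (F-1), 97 (E-4)
The (k+1)-th unit-bid is €93.
E wins 4 unit(s) at €93 each.

E: 4 units, pays €372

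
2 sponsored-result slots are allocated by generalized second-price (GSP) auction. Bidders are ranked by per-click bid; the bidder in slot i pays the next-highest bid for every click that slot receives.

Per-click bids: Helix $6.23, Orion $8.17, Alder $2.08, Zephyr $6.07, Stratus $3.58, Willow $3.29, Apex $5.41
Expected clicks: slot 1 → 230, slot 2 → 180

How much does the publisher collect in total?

Total revenue: $2525.50

Ranked by bid: $8.17 (Orion) > $6.23 (Helix) > $6.07 (Zephyr) > …
Slot 1: Orion pays $6.23 × 230 = $1432.90
Slot 2: Helix pays $6.07 × 180 = $1092.60
Total = $2525.50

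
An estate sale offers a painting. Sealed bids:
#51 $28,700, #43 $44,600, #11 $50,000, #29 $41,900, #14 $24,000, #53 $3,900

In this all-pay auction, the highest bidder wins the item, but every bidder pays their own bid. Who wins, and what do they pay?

Bids ranked: 50,000 (#11) > 44,600 (#43) > 41,900 (#29) > 28,700 (#51) > 24,000 (#14) > 3,900 (#53)
#11 wins with the top bid; all bids are sunk regardless.

#11 pays $50,000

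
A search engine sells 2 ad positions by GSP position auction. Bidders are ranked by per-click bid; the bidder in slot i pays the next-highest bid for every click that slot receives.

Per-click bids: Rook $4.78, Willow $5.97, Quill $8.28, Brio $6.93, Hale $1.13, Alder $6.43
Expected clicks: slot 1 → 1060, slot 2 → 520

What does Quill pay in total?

Quill pays $7345.80

Sorting advertisers: $8.28 (Quill) > $6.93 (Brio) > $6.43 (Alder) > …
Quill holds slot 1 → pays next bid $6.93 × 1060 clicks = $7345.80.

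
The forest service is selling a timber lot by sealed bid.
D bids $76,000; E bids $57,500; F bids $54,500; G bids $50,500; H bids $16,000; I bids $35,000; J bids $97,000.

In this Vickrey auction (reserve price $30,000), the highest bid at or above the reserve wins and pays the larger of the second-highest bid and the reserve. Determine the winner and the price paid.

Sorting bids: 97,000 (J) > 76,000 (D) > 57,500 (E) > 54,500 (F) > 50,500 (G) > 35,000 (I) > …
J has the top bid at or above the reserve ($97,000).
Second-highest bid $76,000 exceeds the reserve $30,000 → payment $76,000.

J pays $76,000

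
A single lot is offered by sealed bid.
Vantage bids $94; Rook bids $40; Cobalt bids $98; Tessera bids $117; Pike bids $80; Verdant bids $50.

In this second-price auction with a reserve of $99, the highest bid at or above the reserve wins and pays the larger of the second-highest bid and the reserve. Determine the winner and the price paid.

Second-price auction with a reserve of $99: the highest bid at or above the reserve wins and pays the larger of the second-highest bid and the reserve.
Bids ranked: 117 (Tessera) > 98 (Cobalt) > 94 (Vantage) > 80 (Pike) > 50 (Verdant) > 40 (Rook)
Tessera has the top bid at or above the reserve ($117).
max(second-highest $98, reserve $99) = $99.

Tessera pays $99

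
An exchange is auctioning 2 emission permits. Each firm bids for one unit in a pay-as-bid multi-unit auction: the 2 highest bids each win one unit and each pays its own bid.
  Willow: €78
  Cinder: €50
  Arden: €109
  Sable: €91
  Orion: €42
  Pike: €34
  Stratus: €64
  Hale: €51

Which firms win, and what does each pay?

Sorting: 109 (Arden), 91 (Sable), 78 (Willow), 64 (Stratus), …
Top 2: Arden, Sable.
Each winner pays its own bid: Arden €109, Sable €91.

Arden €109, Sable €91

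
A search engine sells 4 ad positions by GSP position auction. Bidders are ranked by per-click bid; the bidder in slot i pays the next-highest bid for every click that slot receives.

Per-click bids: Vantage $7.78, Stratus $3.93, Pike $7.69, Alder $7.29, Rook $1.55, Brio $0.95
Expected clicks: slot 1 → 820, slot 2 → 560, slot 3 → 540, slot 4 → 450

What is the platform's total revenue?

Per-click bids in order: $7.78 (Vantage) > $7.69 (Pike) > $7.29 (Alder) > $3.93 (Stratus) > $1.55 (Rook) > …
Slot 1: Vantage pays $7.69 × 820 = $6305.80
Slot 2: Pike pays $7.29 × 560 = $4082.40
Slot 3: Alder pays $3.93 × 540 = $2122.20
Slot 4: Stratus pays $1.55 × 450 = $697.50
Total = $13207.90

Total revenue: $13207.90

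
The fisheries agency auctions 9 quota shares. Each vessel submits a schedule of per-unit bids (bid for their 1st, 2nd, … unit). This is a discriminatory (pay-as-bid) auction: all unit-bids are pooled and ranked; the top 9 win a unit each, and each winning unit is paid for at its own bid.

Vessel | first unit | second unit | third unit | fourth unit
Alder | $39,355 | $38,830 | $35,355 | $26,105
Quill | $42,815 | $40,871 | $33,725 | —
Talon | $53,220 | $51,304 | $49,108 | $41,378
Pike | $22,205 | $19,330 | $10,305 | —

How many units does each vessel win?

Alder 3, Quill 2, Talon 4

All unit-bids, highest first — top 9: 53,220 (Talon-1), 51,304 (Talon-2), 49,108 (Talon-3), 42,815 (Quill-1), 41,378 (Talon-4), 40,871 (Quill-2), 39,355 (Alder-1), 38,830 (Alder-2), 35,355 (Alder-3)
Next rejected bid: $33,725 (not a price — pay-as-bid).
Allocation: Alder 3, Quill 2, Talon 4.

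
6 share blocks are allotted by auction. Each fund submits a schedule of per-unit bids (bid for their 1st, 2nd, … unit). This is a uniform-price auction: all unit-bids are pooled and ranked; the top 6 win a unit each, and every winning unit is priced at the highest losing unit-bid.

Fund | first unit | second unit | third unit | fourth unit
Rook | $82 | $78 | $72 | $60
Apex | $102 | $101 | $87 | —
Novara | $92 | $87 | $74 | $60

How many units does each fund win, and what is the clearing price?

Merging the schedules and taking the best 6: 102 (Apex-1), 101 (Apex-2), 92 (Novara-1), 87 (Apex-3), 87 (Novara-2), 82 (Rook-1)
First bid not allocated: $78.
Allocation: Apex 3, Novara 2, Rook 1.

Apex 3, Novara 2, Rook 1; clearing price $78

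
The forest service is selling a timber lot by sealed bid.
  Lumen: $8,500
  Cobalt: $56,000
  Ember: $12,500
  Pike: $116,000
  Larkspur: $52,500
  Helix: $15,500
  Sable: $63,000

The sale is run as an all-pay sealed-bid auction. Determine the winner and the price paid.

All-pay sealed-bid auction: the highest bidder wins the item, but every bidder pays their own bid.
Bids ranked: 116,000 (Pike) > 63,000 (Sable) > 56,000 (Cobalt) > 52,500 (Larkspur) > 15,500 (Helix) > 12,500 (Ember) > …
Pike is highest and takes the item; every bidder forfeits their bid.

Pike pays $116,000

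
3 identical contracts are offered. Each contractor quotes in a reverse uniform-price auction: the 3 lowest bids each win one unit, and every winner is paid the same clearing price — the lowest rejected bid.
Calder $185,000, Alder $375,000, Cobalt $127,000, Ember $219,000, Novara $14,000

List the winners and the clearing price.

Ordering the bids: 14,000 (Novara), 127,000 (Cobalt), 185,000 (Calder), 219,000 (Ember), 375,000 (Alder)
Winners (3 units): Novara, Cobalt, Calder.
First losing bid is Ember's $219,000, which sets the uniform price.

Novara, Cobalt, Calder; each is paid $219,000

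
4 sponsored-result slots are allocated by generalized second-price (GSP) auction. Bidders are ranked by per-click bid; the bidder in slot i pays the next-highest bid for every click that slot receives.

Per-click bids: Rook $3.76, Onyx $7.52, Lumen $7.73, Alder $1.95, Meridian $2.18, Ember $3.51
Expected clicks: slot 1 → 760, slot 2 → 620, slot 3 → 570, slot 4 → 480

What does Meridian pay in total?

Ranked by bid: $7.73 (Lumen) > $7.52 (Onyx) > $3.76 (Rook) > $3.51 (Ember) > $2.18 (Meridian) > …
Meridian ranks below slot 4 → no slot, pays nothing.

Meridian pays $0.00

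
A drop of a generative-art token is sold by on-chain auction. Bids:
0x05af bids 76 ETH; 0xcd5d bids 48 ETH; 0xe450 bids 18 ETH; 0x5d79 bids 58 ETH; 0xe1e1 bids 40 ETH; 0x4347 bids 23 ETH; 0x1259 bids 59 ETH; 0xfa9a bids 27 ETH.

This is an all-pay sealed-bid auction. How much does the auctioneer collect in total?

Total revenue: 349 ETH

Sorting bids: 76 (0x05af) > 59 (0x1259) > 58 (0x5d79) > 48 (0xcd5d) > 40 (0xe1e1) > 27 (0xfa9a) > …
0x05af wins with the top bid; all bids are sunk regardless.
Every bidder forfeits their bid regardless of winning.
Revenue = 76 + 48 + 18 + 58 + 40 + 23 + 59 + 27 = 349 ETH.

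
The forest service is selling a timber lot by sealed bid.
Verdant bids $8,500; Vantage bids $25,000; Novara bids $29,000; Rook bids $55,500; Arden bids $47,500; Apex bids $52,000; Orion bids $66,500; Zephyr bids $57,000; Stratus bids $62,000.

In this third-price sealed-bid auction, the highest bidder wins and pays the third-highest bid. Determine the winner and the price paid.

Orion pays $57,000

Third-price sealed-bid auction: the highest bidder wins and pays the third-highest bid.
Sorting bids: 66,500 (Orion) > 62,000 (Stratus) > 57,000 (Zephyr) > 55,500 (Rook) > 52,000 (Apex) > 47,500 (Arden) > …
Orion is highest; pays the third-highest bid, $57,000.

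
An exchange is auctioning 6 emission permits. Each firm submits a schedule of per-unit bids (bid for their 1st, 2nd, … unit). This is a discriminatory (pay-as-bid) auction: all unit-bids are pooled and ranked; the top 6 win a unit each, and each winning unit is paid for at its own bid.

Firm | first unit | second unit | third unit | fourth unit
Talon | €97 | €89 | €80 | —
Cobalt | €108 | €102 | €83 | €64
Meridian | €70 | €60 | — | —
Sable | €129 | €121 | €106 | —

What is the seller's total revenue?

Merging the schedules and taking the best 6: 129 (Sable-1), 121 (Sable-2), 108 (Cobalt-1), 106 (Sable-3), 102 (Cobalt-2), 97 (Talon-1)
Next rejected bid: €89 (not a price — pay-as-bid).
Each winning unit pays its own bid.
Revenue = 129 + 121 + 108 + 106 + 102 + 97 = €663.

Total revenue: €663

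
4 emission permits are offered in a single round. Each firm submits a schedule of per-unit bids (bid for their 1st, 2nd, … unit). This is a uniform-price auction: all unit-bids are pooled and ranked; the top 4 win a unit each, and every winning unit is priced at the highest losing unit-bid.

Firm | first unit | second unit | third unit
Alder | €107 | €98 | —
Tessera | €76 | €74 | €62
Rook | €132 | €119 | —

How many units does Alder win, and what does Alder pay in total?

Alder: 2 units, pays €152

Merging the schedules and taking the best 4: 132 (Rook-1), 119 (Rook-2), 107 (Alder-1), 98 (Alder-2)
First bid not allocated: €76.
Alder wins 2 unit(s) at €76 each.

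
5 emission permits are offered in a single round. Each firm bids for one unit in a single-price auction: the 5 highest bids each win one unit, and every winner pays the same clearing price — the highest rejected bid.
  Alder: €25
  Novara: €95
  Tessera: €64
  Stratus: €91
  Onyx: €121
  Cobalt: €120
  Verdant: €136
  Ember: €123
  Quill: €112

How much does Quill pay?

Quill pays €95

Bids ranked high→low: 136 (Verdant), 123 (Ember), 121 (Onyx), 120 (Cobalt), 112 (Quill), 95 (Novara), 91 (Stratus), …
Winners (5 units): Verdant, Ember, Onyx, Cobalt, Quill.
First losing bid is Novara's €95, which sets the uniform price.
Quill wins → pays €95.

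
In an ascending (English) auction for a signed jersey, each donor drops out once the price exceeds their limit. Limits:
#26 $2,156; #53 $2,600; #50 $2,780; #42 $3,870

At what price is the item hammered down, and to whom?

#42 wins at $2,780

Rule: the price rises until one bidder remains; the winner pays the price at which the last rival dropped out.
Limits ranked: 3,870 (#42) > 2,780 (#50) > 2,600 (#53) > 2,156 (#26)
#50 is the last rival to drop out, at $2,780; #42 remains and wins at that price.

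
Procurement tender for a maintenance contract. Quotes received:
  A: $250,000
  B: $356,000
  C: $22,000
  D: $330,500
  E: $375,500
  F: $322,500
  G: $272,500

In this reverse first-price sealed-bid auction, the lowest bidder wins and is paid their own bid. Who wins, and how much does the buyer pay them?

C is paid $22,000

Bids ranked: 22,000 (C) < 250,000 (A) < 272,500 (G) < 322,500 (F) < 330,500 (D) < 356,000 (B) < …
C is lowest → is paid own bid, $22,000.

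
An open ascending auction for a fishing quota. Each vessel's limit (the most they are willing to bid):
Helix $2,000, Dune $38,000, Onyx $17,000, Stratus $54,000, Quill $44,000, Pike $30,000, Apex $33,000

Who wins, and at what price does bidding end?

Open ascending-bid auction: the price rises until one bidder remains; the winner pays the price at which the last rival dropped out.
Limits ranked: 54,000 (Stratus) > 44,000 (Quill) > 38,000 (Dune) > 33,000 (Apex) > 30,000 (Pike) > 17,000 (Onyx) > …
Once the price passes $44,000, only Stratus is left; the hammer falls at Quill's limit of $44,000.

Stratus wins at $44,000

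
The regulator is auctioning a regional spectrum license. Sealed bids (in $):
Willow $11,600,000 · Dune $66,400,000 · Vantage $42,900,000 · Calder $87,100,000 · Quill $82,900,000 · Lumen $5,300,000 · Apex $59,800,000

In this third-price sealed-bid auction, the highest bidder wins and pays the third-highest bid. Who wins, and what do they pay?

Rule: the highest bidder wins and pays the third-highest bid.
Sorting bids: 87,100,000 (Calder) > 82,900,000 (Quill) > 66,400,000 (Dune) > 59,800,000 (Apex) > 42,900,000 (Vantage) > 11,600,000 (Willow) > …
Calder wins; payment is bid #3 in the ranking = $66,400,000.

Calder pays $66,400,000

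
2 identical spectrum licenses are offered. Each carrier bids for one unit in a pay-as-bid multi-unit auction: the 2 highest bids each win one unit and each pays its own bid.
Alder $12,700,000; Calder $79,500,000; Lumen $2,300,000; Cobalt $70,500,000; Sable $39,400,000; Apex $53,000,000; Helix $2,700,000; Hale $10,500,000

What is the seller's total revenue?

Total revenue: $150,000,000

Sorting: 79,500,000 (Calder), 70,500,000 (Cobalt), 53,000,000 (Apex), 39,400,000 (Sable), …
The 2 highest are Calder, Cobalt.
Total revenue = 79,500,000 + 70,500,000 = $150,000,000.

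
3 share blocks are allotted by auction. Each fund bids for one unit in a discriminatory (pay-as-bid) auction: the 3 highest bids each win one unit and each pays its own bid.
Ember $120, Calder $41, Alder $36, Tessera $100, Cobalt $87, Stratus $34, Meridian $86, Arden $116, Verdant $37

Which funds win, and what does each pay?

Ember $120, Arden $116, Tessera $100

Sorting: 120 (Ember), 116 (Arden), 100 (Tessera), 87 (Cobalt), 86 (Meridian), …
The 3 highest are Ember, Arden, Tessera.
Each winner pays its own bid: Ember $120, Arden $116, Tessera $100.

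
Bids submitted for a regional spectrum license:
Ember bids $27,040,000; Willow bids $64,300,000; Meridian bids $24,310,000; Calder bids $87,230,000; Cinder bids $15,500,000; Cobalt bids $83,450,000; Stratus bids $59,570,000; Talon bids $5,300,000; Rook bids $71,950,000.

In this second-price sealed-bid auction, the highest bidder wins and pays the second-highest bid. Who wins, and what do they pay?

Rule: the highest bidder wins and pays the second-highest bid.
Sorting bids: 87,230,000 (Calder) > 83,450,000 (Cobalt) > 71,950,000 (Rook) > 64,300,000 (Willow) > 59,570,000 (Stratus) > 27,040,000 (Ember) > …
Calder wins with the highest bid; price is set by the runner-up at $83,450,000.

Calder pays $83,450,000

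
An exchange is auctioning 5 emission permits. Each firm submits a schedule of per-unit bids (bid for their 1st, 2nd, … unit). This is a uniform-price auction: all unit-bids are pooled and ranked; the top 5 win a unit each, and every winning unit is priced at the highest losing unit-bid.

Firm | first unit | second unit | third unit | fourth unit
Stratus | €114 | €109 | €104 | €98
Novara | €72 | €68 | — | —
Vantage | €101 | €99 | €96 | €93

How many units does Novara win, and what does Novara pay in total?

Novara: 0 units, pays €0

Pooled unit-bids ranked (top 5): 114 (Stratus-1), 109 (Stratus-2), 104 (Stratus-3), 101 (Vantage-1), 99 (Vantage-2)
First bid not allocated: €98.
Novara wins 0 unit(s) at €98 each.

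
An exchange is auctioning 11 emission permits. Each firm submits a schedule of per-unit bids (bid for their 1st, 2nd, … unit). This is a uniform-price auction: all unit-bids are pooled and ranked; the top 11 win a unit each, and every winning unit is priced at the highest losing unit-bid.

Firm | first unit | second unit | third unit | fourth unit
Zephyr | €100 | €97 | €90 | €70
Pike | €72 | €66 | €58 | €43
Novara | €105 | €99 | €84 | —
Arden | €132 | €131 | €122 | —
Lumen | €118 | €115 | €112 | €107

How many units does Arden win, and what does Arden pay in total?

Merging the schedules and taking the best 11: 132 (Arden-1), 131 (Arden-2), 122 (Arden-3), 118 (Lumen-1), 115 (Lumen-2), 112 (Lumen-3), 107 (Lumen-4), 105 (Novara-1), 100 (Zephyr-1), 99 (Novara-2), 97 (Zephyr-2)
Highest rejected unit-bid = €90.
Arden wins 3 unit(s) at €90 each.

Arden: 3 units, pays €270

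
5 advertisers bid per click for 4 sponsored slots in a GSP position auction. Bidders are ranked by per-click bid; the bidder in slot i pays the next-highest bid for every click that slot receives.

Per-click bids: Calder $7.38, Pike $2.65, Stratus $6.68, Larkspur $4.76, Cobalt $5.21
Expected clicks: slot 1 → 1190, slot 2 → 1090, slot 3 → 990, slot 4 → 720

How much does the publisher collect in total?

Per-click bids in order: $7.38 (Calder) > $6.68 (Stratus) > $5.21 (Cobalt) > $4.76 (Larkspur) > $2.65 (Pike)
Slot 1: Calder pays $6.68 × 1190 = $7949.20
Slot 2: Stratus pays $5.21 × 1090 = $5678.90
Slot 3: Cobalt pays $4.76 × 990 = $4712.40
Slot 4: Larkspur pays $2.65 × 720 = $1908.00
Total = $20248.50

Total revenue: $20248.50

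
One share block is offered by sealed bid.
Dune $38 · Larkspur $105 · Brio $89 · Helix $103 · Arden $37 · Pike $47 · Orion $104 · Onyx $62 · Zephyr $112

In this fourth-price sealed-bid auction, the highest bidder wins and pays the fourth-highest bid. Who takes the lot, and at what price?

Fourth-price sealed-bid auction: the highest bidder wins and pays the fourth-highest bid.
Sorting bids: 112 (Zephyr) > 105 (Larkspur) > 104 (Orion) > 103 (Helix) > 89 (Brio) > 62 (Onyx) > …
Zephyr is highest; pays the fourth-highest bid, $103.

Zephyr pays $103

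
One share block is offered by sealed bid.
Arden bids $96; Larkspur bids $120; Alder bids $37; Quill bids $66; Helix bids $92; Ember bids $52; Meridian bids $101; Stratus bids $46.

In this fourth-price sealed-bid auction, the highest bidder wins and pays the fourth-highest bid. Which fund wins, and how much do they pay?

Larkspur pays $92

Fourth-price sealed-bid auction: the highest bidder wins and pays the fourth-highest bid.
Sorting bids: 120 (Larkspur) > 101 (Meridian) > 96 (Arden) > 92 (Helix) > 66 (Quill) > 52 (Ember) > …
Larkspur is highest; pays the fourth-highest bid, $92.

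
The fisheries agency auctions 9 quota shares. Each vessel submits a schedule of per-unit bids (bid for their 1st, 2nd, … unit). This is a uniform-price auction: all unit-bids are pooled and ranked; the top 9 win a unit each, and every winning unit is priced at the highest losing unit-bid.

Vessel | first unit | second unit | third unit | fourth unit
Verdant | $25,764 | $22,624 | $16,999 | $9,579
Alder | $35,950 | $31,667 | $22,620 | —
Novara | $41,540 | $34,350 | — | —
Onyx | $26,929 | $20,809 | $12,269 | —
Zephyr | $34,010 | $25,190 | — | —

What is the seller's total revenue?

All unit-bids, highest first — top 9: 41,540 (Novara-1), 35,950 (Alder-1), 34,350 (Novara-2), 34,010 (Zephyr-1), 31,667 (Alder-2), 26,929 (Onyx-1), 25,764 (Verdant-1), 25,190 (Zephyr-2), 22,624 (Verdant-2)
First bid not allocated: $22,620.
Allocation: Alder 2, Novara 2, Onyx 1, Verdant 2, Zephyr 2. Every unit priced at $22,620.
Revenue = 9 × 22,620 = $203,580.

Total revenue: $203,580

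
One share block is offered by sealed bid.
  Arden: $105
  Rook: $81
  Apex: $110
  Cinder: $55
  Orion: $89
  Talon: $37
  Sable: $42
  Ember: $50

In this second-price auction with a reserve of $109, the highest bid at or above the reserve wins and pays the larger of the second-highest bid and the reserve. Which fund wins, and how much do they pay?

Apex pays $109

Rule: the highest bid at or above the reserve wins and pays the larger of the second-highest bid and the reserve.
Bids in order: 110 (Apex) > 105 (Arden) > 89 (Orion) > 81 (Rook) > 55 (Cinder) > 50 (Ember) > …
Apex has the top bid at or above the reserve ($110).
max(second-highest $105, reserve $109) = $109.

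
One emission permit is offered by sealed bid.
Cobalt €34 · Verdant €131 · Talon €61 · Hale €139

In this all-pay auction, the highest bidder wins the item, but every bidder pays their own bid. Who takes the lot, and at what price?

Bids ranked: 139 (Hale) > 131 (Verdant) > 61 (Talon) > 34 (Cobalt)
Hale wins with the top bid; all bids are sunk regardless.

Hale pays €139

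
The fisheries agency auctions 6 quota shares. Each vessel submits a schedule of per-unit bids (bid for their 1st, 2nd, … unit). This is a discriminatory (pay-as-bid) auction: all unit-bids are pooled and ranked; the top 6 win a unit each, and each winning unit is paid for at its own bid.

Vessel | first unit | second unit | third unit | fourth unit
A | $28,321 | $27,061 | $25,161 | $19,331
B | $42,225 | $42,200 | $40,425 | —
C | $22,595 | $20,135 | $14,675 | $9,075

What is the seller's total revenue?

Total revenue: $205,393

All unit-bids, highest first — top 6: 42,225 (B-1), 42,200 (B-2), 40,425 (B-3), 28,321 (A-1), 27,061 (A-2), 25,161 (A-3)
Next rejected bid: $22,595 (not a price — pay-as-bid).
Each winning unit pays its own bid.
Revenue = 42,225 + 42,200 + 40,425 + 28,321 + 27,061 + 25,161 = $205,393.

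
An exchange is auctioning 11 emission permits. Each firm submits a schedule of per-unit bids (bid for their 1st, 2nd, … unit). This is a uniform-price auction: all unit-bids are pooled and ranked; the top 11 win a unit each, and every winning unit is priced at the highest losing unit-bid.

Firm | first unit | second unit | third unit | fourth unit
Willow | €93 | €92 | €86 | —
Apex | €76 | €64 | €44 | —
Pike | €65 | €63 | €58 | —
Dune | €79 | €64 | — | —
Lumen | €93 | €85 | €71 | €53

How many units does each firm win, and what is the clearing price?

All unit-bids, highest first — top 11: 93 (Willow-1), 93 (Lumen-1), 92 (Willow-2), 86 (Willow-3), 85 (Lumen-2), 79 (Dune-1), 76 (Apex-1), 71 (Lumen-3), 65 (Pike-1), 64 (Apex-2), 64 (Dune-2)
The (k+1)-th unit-bid is €63.
Allocation: Apex 2, Dune 2, Lumen 3, Pike 1, Willow 3.

Apex 2, Dune 2, Lumen 3, Pike 1, Willow 3; clearing price €63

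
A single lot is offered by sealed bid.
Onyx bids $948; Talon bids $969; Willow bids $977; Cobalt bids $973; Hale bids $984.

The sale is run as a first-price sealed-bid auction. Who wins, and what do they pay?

Hale pays $984

Bids in order: 984 (Hale) > 977 (Willow) > 973 (Cobalt) > 969 (Talon) > 948 (Onyx)
Hale has the highest bid and pays exactly that: $984.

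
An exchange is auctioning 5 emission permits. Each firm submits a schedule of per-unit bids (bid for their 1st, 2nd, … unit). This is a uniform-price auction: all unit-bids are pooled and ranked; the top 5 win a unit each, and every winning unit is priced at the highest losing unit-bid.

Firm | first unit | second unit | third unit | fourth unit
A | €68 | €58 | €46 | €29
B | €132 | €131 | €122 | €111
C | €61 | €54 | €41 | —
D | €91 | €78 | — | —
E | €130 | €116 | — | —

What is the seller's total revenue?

Pooled unit-bids ranked (top 5): 132 (B-1), 131 (B-2), 130 (E-1), 122 (B-3), 116 (E-2)
First bid not allocated: €111.
Allocation: B 3, E 2. Every unit priced at €111.
Revenue = 5 × 111 = €555.

Total revenue: €555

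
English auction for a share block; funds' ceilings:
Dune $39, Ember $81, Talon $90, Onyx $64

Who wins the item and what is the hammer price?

Limits in order: 90 (Talon) > 81 (Ember) > 64 (Onyx) > 39 (Dune)
Once the price passes $81, only Talon is left; the hammer falls at Ember's limit of $81.

Talon wins at $81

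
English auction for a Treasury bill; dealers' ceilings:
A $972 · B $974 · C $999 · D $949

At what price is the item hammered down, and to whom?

C wins at $974

Rule: the price rises until one bidder remains; the winner pays the price at which the last rival dropped out.
Limits ranked: 999 (C) > 974 (B) > 972 (A) > 949 (D)
Once the price passes $974, only C is left; the hammer falls at B's limit of $974.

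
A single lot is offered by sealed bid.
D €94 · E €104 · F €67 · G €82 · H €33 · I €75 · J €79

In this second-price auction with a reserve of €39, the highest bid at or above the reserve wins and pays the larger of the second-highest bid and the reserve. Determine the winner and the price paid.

Second-price auction with a reserve of €39: the highest bid at or above the reserve wins and pays the larger of the second-highest bid and the reserve.
Sorting bids: 104 (E) > 94 (D) > 82 (G) > 79 (J) > 75 (I) > 67 (F) > …
Highest eligible bid: E at €104.
max(second-highest €94, reserve €39) = €94; the reserve does not bind.

E pays €94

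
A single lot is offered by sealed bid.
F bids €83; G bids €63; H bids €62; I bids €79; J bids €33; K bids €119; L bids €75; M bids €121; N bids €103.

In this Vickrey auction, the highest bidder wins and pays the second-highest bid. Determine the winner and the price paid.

Sorting bids: 121 (M) > 119 (K) > 103 (N) > 83 (F) > 79 (I) > 75 (L) > …
M wins with the highest bid; price is set by the runner-up at €119.

M pays €119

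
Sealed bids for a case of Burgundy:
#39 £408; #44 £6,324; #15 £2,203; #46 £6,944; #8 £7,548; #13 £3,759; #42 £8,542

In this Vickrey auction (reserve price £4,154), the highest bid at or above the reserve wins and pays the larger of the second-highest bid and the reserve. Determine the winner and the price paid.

Rule: the highest bid at or above the reserve wins and pays the larger of the second-highest bid and the reserve.
Sorting bids: 8,542 (#42) > 7,548 (#8) > 6,944 (#46) > 6,324 (#44) > 3,759 (#13) > 2,203 (#15) > …
#42 has the top bid at or above the reserve (£8,542).
Second-highest bid £7,548 exceeds the reserve £4,154 → payment £7,548.

#42 pays £7,548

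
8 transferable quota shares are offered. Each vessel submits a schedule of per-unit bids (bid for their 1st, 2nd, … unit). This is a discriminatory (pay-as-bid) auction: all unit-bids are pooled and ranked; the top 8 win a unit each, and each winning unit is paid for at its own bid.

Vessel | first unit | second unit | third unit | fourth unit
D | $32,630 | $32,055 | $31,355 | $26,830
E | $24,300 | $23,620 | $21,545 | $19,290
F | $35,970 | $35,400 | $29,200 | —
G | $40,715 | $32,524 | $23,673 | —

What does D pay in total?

Pooled unit-bids ranked (top 8): 40,715 (G-1), 35,970 (F-1), 35,400 (F-2), 32,630 (D-1), 32,524 (G-2), 32,055 (D-2), 31,355 (D-3), 29,200 (F-3)
Next rejected bid: $26,830 (not a price — pay-as-bid).
D's winning unit-bids: 32,630 + 32,055 + 31,355 = $96,040.

D pays $96,040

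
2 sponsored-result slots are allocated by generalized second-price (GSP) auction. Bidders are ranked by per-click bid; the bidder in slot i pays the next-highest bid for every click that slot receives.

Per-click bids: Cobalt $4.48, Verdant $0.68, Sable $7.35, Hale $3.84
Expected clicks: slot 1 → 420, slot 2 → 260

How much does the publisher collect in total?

Sorting advertisers: $7.35 (Sable) > $4.48 (Cobalt) > $3.84 (Hale) > …
Slot 1: Sable pays $4.48 × 420 = $1881.60
Slot 2: Cobalt pays $3.84 × 260 = $998.40
Total = $2880.00

Total revenue: $2880.00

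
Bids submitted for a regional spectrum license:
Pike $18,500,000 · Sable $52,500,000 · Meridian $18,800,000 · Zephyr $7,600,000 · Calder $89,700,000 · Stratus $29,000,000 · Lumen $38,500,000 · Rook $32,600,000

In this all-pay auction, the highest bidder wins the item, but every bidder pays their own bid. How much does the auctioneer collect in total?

Total revenue: $287,200,000

Rule: the highest bidder wins the item, but every bidder pays their own bid.
Bids ranked: 89,700,000 (Calder) > 52,500,000 (Sable) > 38,500,000 (Lumen) > 32,600,000 (Rook) > 29,000,000 (Stratus) > 18,800,000 (Meridian) > …
Every bidder forfeits their bid regardless of winning.
Revenue = 18,500,000 + 52,500,000 + 18,800,000 + 7,600,000 + 89,700,000 + 29,000,000 + 38,500,000 + 32,600,000 = $287,200,000.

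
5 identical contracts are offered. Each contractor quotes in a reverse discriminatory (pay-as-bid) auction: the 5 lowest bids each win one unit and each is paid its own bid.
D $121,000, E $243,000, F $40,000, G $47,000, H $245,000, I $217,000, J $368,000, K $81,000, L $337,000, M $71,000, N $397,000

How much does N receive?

Bids ranked low→high: 40,000 (F), 47,000 (G), 71,000 (M), 81,000 (K), 121,000 (D), 217,000 (I), 243,000 (E), …
The 5 lowest are F, G, M, K, D.
N does not win → $0.

N is paid $0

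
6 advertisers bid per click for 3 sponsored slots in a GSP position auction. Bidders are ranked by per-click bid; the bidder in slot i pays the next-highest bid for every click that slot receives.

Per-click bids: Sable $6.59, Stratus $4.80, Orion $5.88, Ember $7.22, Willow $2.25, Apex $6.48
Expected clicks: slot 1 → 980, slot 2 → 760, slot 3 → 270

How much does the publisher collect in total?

Per-click bids in order: $7.22 (Ember) > $6.59 (Sable) > $6.48 (Apex) > $5.88 (Orion) > …
Slot 1: Ember pays $6.59 × 980 = $6458.20
Slot 2: Sable pays $6.48 × 760 = $4924.80
Slot 3: Apex pays $5.88 × 270 = $1587.60
Total = $12970.60

Total revenue: $12970.60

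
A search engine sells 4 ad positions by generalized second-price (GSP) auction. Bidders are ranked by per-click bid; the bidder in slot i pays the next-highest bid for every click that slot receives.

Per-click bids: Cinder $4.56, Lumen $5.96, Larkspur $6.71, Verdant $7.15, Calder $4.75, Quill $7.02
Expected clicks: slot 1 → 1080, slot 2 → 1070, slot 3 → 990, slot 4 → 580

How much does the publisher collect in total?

Ranked by bid: $7.15 (Verdant) > $7.02 (Quill) > $6.71 (Larkspur) > $5.96 (Lumen) > $4.75 (Calder) > …
Slot 1: Verdant pays $7.02 × 1080 = $7581.60
Slot 2: Quill pays $6.71 × 1070 = $7179.70
Slot 3: Larkspur pays $5.96 × 990 = $5900.40
Slot 4: Lumen pays $4.75 × 580 = $2755.00
Total = $23416.70

Total revenue: $23416.70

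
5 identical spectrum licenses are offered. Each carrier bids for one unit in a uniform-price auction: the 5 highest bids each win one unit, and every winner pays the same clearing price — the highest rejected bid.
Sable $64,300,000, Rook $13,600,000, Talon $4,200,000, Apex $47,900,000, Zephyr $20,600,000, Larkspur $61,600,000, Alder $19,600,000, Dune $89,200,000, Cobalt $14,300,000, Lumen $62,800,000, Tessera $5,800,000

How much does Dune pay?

Sorting: 89,200,000 (Dune), 64,300,000 (Sable), 62,800,000 (Lumen), 61,600,000 (Larkspur), 47,900,000 (Apex), 20,600,000 (Zephyr), 19,600,000 (Alder), …
Winners (5 units): Dune, Sable, Lumen, Larkspur, Apex.
Highest unsuccessful bid: $20,600,000 → clearing price.
Dune wins → pays $20,600,000.

Dune pays $20,600,000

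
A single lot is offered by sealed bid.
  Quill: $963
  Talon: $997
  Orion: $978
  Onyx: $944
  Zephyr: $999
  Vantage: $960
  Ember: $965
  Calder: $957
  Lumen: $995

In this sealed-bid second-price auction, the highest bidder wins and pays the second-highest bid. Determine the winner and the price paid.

Bids ranked: 999 (Zephyr) > 997 (Talon) > 995 (Lumen) > 978 (Orion) > 965 (Ember) > 963 (Quill) > …
Zephyr wins with the highest bid; price is set by the runner-up at $997.

Zephyr pays $997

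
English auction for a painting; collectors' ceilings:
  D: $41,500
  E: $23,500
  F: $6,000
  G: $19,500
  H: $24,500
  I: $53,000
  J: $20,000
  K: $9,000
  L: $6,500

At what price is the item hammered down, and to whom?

I wins at $41,500

Limits ranked: 53,000 (I) > 41,500 (D) > 24,500 (H) > 23,500 (E) > 20,000 (J) > 19,500 (G) > …
D is the last rival to drop out, at $41,500; I remains and wins at that price.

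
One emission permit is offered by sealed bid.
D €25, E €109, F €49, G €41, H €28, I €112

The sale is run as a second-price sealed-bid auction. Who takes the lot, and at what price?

I pays €109

Rule: the highest bidder wins and pays the second-highest bid.
Bids in order: 112 (I) > 109 (E) > 49 (F) > 41 (G) > 28 (H) > 25 (D)
Second-price: I pays E's bid of €109.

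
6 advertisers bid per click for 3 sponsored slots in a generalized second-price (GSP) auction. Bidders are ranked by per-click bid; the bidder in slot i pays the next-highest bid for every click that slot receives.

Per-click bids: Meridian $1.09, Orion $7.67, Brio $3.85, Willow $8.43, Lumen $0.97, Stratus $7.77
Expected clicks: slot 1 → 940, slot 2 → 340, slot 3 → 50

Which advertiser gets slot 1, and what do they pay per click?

Willow; $7.77 per click

Ranked by bid: $8.43 (Willow) > $7.77 (Stratus) > $7.67 (Orion) > $3.85 (Brio) > …
Slot 1 goes to the first-ranked bidder, Willow, who pays the next bid down: $7.77/click.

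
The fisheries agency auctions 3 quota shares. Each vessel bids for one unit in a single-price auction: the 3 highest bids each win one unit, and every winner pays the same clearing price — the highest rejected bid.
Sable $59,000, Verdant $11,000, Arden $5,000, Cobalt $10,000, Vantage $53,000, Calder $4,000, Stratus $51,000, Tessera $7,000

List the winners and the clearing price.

Sorting: 59,000 (Sable), 53,000 (Vantage), 51,000 (Stratus), 11,000 (Verdant), 10,000 (Cobalt), …
Winners (3 units): Sable, Vantage, Stratus.
First losing bid is Verdant's $11,000, which sets the uniform price.

Sable, Vantage, Stratus; each pays $11,000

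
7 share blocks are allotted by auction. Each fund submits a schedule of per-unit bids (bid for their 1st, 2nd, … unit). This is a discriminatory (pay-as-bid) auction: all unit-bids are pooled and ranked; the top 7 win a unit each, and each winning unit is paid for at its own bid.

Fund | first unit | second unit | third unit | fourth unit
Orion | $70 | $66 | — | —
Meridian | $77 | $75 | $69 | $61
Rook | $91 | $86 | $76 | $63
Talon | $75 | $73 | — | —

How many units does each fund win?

Merging the schedules and taking the best 7: 91 (Rook-1), 86 (Rook-2), 77 (Meridian-1), 76 (Rook-3), 75 (Meridian-2), 75 (Talon-1), 73 (Talon-2)
Next rejected bid: $70 (not a price — pay-as-bid).
Allocation: Meridian 2, Rook 3, Talon 2.

Meridian 2, Rook 3, Talon 2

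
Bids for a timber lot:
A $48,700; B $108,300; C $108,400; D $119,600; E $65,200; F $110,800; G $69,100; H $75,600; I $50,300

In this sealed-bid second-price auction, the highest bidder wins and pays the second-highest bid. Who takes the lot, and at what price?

D pays $110,800

Bids in order: 119,600 (D) > 110,800 (F) > 108,400 (C) > 108,300 (B) > 75,600 (H) > 69,100 (G) > …
Second-price: D pays F's bid of $110,800.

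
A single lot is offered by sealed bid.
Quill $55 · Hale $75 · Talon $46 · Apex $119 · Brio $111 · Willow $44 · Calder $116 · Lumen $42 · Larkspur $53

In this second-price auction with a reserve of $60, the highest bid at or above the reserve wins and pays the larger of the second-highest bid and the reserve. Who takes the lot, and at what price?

Apex pays $116

Second-price auction with a reserve of $60: the highest bid at or above the reserve wins and pays the larger of the second-highest bid and the reserve.
Bids ranked: 119 (Apex) > 116 (Calder) > 111 (Brio) > 75 (Hale) > 55 (Quill) > 53 (Larkspur) > …
Apex has the top bid at or above the reserve ($119).
Second-highest bid $116 exceeds the reserve $60 → payment $116.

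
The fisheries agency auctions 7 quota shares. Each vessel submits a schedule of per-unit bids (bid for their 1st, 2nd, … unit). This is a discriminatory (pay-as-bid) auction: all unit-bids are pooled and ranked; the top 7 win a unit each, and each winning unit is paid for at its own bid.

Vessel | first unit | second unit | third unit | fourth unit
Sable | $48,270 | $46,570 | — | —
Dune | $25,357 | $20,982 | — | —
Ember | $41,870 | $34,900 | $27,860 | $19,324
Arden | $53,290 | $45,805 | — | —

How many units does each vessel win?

Arden 2, Ember 3, Sable 2

Pooled unit-bids ranked (top 7): 53,290 (Arden-1), 48,270 (Sable-1), 46,570 (Sable-2), 45,805 (Arden-2), 41,870 (Ember-1), 34,900 (Ember-2), 27,860 (Ember-3)
Next rejected bid: $25,357 (not a price — pay-as-bid).
Allocation: Arden 2, Ember 3, Sable 2.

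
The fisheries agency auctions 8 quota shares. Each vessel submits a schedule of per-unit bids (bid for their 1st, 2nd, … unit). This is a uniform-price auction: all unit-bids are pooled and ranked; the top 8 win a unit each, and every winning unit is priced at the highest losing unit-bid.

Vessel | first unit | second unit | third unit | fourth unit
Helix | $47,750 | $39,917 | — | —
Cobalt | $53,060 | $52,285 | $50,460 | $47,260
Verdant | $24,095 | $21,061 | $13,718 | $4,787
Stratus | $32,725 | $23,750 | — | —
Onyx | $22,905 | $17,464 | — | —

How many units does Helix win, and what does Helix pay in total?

Helix: 2 units, pays $47,500

Pooled unit-bids ranked (top 8): 53,060 (Cobalt-1), 52,285 (Cobalt-2), 50,460 (Cobalt-3), 47,750 (Helix-1), 47,260 (Cobalt-4), 39,917 (Helix-2), 32,725 (Stratus-1), 24,095 (Verdant-1)
Highest rejected unit-bid = $23,750.
Helix wins 2 unit(s) at $23,750 each.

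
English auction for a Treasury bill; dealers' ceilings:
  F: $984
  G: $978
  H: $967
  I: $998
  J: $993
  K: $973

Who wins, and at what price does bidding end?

Rule: the price rises until one bidder remains; the winner pays the price at which the last rival dropped out.
Sorting limits: 998 (I) > 993 (J) > 984 (F) > 978 (G) > 973 (K) > 967 (H)
Once the price passes $993, only I is left; the hammer falls at J's limit of $993.

I wins at $993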